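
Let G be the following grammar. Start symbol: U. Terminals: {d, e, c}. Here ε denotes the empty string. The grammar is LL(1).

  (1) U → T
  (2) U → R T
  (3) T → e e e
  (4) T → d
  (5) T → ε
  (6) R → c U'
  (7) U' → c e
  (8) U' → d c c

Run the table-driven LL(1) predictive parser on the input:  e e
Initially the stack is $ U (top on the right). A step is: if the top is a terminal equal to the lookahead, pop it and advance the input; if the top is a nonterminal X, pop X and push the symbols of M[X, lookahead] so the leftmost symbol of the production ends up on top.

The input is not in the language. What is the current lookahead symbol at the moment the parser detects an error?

step 1: stack=$ U  input=e e $  — expand U → T
step 2: stack=$ T  input=e e $  — expand T → e e e
step 3: stack=$ e e e  input=e e $  — match e
step 4: stack=$ e e  input=e $  — match e
step 5: stack=$ e  input=$  — error: top is terminal e but lookahead is $

$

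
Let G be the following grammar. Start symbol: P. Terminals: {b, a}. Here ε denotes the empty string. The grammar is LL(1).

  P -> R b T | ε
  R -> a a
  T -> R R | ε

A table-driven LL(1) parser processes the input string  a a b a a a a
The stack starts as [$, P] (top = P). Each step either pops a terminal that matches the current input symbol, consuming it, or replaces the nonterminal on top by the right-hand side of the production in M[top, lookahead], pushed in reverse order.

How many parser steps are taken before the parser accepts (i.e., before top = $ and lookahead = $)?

12

      Stack      Input            Action
   1  $ P        a a b a a a a $  expand P -> R b T
   2  $ T b R    a a b a a a a $  expand R -> a a
   3  $ T b a a  a a b a a a a $  match a
   4  $ T b a    a b a a a a $    match a
   5  $ T b      b a a a a $      match b
   6  $ T        a a a a $        expand T -> R R
   7  $ R R      a a a a $        expand R -> a a
   8  $ R a a    a a a a $        match a
   9  $ R a      a a a $          match a
  10  $ R        a a $            expand R -> a a
  11  $ a a      a a $            match a
  12  $ a        a $              match a
Accept reached after 12 steps.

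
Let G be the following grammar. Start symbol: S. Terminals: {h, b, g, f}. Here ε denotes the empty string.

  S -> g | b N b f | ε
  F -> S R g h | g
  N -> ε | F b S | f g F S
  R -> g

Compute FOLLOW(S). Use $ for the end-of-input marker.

FIRST(S): from S->g we get {g}; from S->b N b f we get {b}; from S->ε we get {ε}. So FIRST(S) = {ε, b, g}.
FIRST(R): from R->g we get {g}. So FIRST(R) = {g}.
FIRST(F): from F->S R g h we get {b, g}; from F->g we get {g}. So FIRST(F) = {b, g}.
FIRST(N): from N->ε we get {ε}; from N->F b S we get {b, g}; from N->f g F S we get {f}. So FIRST(N) = {ε, b, f, g}.
FOLLOW(S) includes $ since S is the start symbol.
FOLLOW(N): in S->b N b f, N is followed by b f with FIRST {b}. Thus FOLLOW(N) = {b}.
FOLLOW(S): in F->S R g h, S is followed by R g h with FIRST {g}; in N->F b S, the suffix after S is empty, so FOLLOW(S) ⊇ FOLLOW(N) = {b}; in N->f g F S, the suffix after S is empty, so FOLLOW(S) ⊇ FOLLOW(N) = {b}. Thus FOLLOW(S) = {$, b, g}.
FOLLOW(F): in N->F b S, F is followed by b S with FIRST {b}; in N->f g F S, F is followed by S with FIRST {ε, b, g}; in N->f g F S, the suffix after F is nullable, so FOLLOW(F) ⊇ FOLLOW(N) = {b}. Thus FOLLOW(F) = {b, g}.
FOLLOW(R): in F->S R g h, R is followed by g h with FIRST {g}. Thus FOLLOW(R) = {g}.

{$, b, g}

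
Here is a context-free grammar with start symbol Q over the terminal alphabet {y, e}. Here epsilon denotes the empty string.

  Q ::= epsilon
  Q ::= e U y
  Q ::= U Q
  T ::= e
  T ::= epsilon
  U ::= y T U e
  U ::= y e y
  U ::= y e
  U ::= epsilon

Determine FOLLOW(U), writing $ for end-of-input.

FIRST(T): from T::=e we get {e}; from T::=epsilon we get {epsilon}. So FIRST(T) = {epsilon, e}.
FIRST(U): from U::=y T U e we get {y}; from U::=y e y we get {y}; from U::=y e we get {y}; from U::=epsilon we get {epsilon}. So FIRST(U) = {epsilon, y}.
FIRST(Q): from Q::=epsilon we get {epsilon}; from Q::=e U y we get {e}; from Q::=U Q we get {epsilon, e, y}. So FIRST(Q) = {epsilon, e, y}.
FOLLOW(Q) includes $ since Q is the start symbol.
FOLLOW(Q): in Q::=U Q, the suffix after Q is empty (adds nothing new). Thus FOLLOW(Q) = {$}.
FOLLOW(T): in U::=y T U e, T is followed by U e with FIRST {e, y}. Thus FOLLOW(T) = {e, y}.
FOLLOW(U): in Q::=e U y, U is followed by y with FIRST {y}; in Q::=U Q, U is followed by Q with FIRST {epsilon, e, y}; in Q::=U Q, the suffix after U is nullable, so FOLLOW(U) ⊇ FOLLOW(Q) = {$}; in U::=y T U e, U is followed by e with FIRST {e}. Thus FOLLOW(U) = {$, e, y}.

{$, e, y}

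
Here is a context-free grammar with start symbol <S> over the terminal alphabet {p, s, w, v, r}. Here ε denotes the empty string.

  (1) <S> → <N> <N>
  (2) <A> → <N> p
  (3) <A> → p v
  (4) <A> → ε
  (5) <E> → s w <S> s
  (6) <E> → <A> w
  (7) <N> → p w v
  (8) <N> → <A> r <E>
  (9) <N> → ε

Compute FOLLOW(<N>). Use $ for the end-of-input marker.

{$, p, r, s}

FIRST(<S>): from <S>→<N> <N> we get {ε, p, r}. So FIRST(<S>) = {ε, p, r}.
FIRST(<A>): from <A>→<N> p we get {p, r}; from <A>→p v we get {p}; from <A>→ε we get {ε}. So FIRST(<A>) = {ε, p, r}.
FIRST(<E>): from <E>→s w <S> s we get {s}; from <E>→<A> w we get {p, r, w}. So FIRST(<E>) = {p, r, s, w}.
FIRST(<N>): from <N>→p w v we get {p}; from <N>→<A> r <E> we get {p, r}; from <N>→ε we get {ε}. So FIRST(<N>) = {ε, p, r}.
FOLLOW(<S>) includes $ since <S> is the start symbol.
FOLLOW(<S>): in <E>→s w <S> s, <S> is followed by s with FIRST {s}. Thus FOLLOW(<S>) = {$, s}.
FOLLOW(<A>): in <E>→<A> w, <A> is followed by w with FIRST {w}; in <N>→<A> r <E>, <A> is followed by r <E> with FIRST {r}. Thus FOLLOW(<A>) = {r, w}.
FOLLOW(<N>): in <S>→<N> <N> (occurrence 1), <N> is followed by <N> with FIRST {ε, p, r}; in <S>→<N> <N> (occurrence 1), the suffix after <N> is nullable, so FOLLOW(<N>) ⊇ FOLLOW(<S>) = {$, s}; in <S>→<N> <N> (occurrence 2), the suffix after <N> is empty, so FOLLOW(<N>) ⊇ FOLLOW(<S>) = {$, s}; in <A>→<N> p, <N> is followed by p with FIRST {p}. Thus FOLLOW(<N>) = {$, p, r, s}.
FOLLOW(<E>): in <N>→<A> r <E>, the suffix after <E> is empty, so FOLLOW(<E>) ⊇ FOLLOW(<N>) = {$, p, r, s}. Thus FOLLOW(<E>) = {$, p, r, s}.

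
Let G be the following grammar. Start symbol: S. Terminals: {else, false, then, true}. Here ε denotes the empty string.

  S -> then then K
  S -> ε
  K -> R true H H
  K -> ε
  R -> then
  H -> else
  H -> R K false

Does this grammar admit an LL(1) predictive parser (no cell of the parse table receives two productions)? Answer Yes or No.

FIRST(S) = {ε, then}
FIRST(K) = {ε, then}
FIRST(R) = {then}
FIRST(H) = {else, then}
FOLLOW(S) = {$}
FOLLOW(K) = {$, false}
FOLLOW(R) = {false, then, true}
FOLLOW(H) = {$, else, false, then}
Each cell of M receives at most one production.

Yes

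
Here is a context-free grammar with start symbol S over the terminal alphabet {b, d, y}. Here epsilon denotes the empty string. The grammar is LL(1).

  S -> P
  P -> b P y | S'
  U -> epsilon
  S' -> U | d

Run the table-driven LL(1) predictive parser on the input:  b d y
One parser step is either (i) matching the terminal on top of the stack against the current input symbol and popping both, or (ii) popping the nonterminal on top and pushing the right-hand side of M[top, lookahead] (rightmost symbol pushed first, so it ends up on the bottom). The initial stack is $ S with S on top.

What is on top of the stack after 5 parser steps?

d

     Stack    Input    Action
  1  $ S      b d y $  expand S -> P
  2  $ P      b d y $  expand P -> b P y
  3  $ y P b  b d y $  match b
  4  $ y P    d y $    expand P -> S'
  5  $ y S'   d y $    expand S' -> d
Stack after step 5: $ y d (top = d).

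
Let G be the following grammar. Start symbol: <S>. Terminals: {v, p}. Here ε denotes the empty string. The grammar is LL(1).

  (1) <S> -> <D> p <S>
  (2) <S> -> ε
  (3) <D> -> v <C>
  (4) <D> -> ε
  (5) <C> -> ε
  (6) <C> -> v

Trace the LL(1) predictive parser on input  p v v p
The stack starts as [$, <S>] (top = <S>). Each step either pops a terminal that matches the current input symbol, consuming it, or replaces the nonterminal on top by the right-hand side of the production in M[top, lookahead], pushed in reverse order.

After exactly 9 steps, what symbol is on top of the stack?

step 1: stack=$ <S>  input=p v v p $  — expand <S> -> <D> p <S>
step 2: stack=$ <S> p <D>  input=p v v p $  — expand <D> -> ε
step 3: stack=$ <S> p  input=p v v p $  — match p
step 4: stack=$ <S>  input=v v p $  — expand <S> -> <D> p <S>
step 5: stack=$ <S> p <D>  input=v v p $  — expand <D> -> v <C>
step 6: stack=$ <S> p <C> v  input=v v p $  — match v
step 7: stack=$ <S> p <C>  input=v p $  — expand <C> -> v
step 8: stack=$ <S> p v  input=v p $  — match v
step 9: stack=$ <S> p  input=p $  — match p
Stack after step 9: $ <S> (top = <S>).

<S>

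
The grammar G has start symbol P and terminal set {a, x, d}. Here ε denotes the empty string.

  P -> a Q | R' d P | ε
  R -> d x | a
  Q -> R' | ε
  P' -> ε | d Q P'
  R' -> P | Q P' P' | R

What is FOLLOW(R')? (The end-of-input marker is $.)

FIRST(R): from R->d x we get {d}; from R->a we get {a}. So FIRST(R) = {a, d}.
FIRST(P'): from P'->ε we get {ε}; from P'->d Q P' we get {d}. So FIRST(P') = {ε, d}.
FIRST(P): from P->a Q we get {a}; from P->R' d P we get {a, d}; from P->ε we get {ε}. So FIRST(P) = {ε, a, d}.
FIRST(Q): from Q->R' we get {ε, a, d}; from Q->ε we get {ε}. So FIRST(Q) = {ε, a, d}.
FIRST(R'): from R'->P we get {ε, a, d}; from R'->Q P' P' we get {ε, a, d}; from R'->R we get {a, d}. So FIRST(R') = {ε, a, d}.
FOLLOW(P) includes $ since P is the start symbol.
FOLLOW(P): in P->R' d P, the suffix after P is empty (adds nothing new); in R'->P, the suffix after P is empty, so FOLLOW(P) ⊇ FOLLOW(R') = {$, d}. Thus FOLLOW(P) = {$, d}.
FOLLOW(R): in R'->R, the suffix after R is empty, so FOLLOW(R) ⊇ FOLLOW(R') = {$, d}. Thus FOLLOW(R) = {$, d}.
FOLLOW(Q): in P->a Q, the suffix after Q is empty, so FOLLOW(Q) ⊇ FOLLOW(P) = {$, d}; in P'->d Q P', Q is followed by P' with FIRST {ε, d}; in P'->d Q P', the suffix after Q is nullable, so FOLLOW(Q) ⊇ FOLLOW(P') = {$, d}; in R'->Q P' P', Q is followed by P' P' with FIRST {ε, d}; in R'->Q P' P', the suffix after Q is nullable, so FOLLOW(Q) ⊇ FOLLOW(R') = {$, d}. Thus FOLLOW(Q) = {$, d}.
FOLLOW(R'): in P->R' d P, R' is followed by d P with FIRST {d}; in Q->R', the suffix after R' is empty, so FOLLOW(R') ⊇ FOLLOW(Q) = {$, d}. Thus FOLLOW(R') = {$, d}.
FOLLOW(P'): in P'->d Q P', the suffix after P' is empty (adds nothing new); in R'->Q P' P' (occurrence 1), P' is followed by P' with FIRST {ε, d}; in R'->Q P' P' (occurrence 1), the suffix after P' is nullable, so FOLLOW(P') ⊇ FOLLOW(R') = {$, d}; in R'->Q P' P' (occurrence 2), the suffix after P' is empty, so FOLLOW(P') ⊇ FOLLOW(R') = {$, d}. Thus FOLLOW(P') = {$, d}.

{$, d}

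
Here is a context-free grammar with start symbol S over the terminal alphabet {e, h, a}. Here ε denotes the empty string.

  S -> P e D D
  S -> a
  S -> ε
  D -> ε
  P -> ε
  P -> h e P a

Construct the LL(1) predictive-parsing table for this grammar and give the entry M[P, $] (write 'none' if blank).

none

FIRST(D) = {ε}
FIRST(P) = {ε, h}
FIRST(S) = {ε, a, e, h}  (via P e D D)
FOLLOW(S) includes $ since S is the start symbol.
FOLLOW(P): in S->P e D D, P is followed by e D D with FIRST {e}; in P->h e P a, P is followed by a with FIRST {a}. Thus FOLLOW(P) = {a, e}.
For P -> ε: FIRST(ε) = {ε}, so it goes in M[P, t] for t ∈ {}; since ε ∈ FIRST, also for every t ∈ FOLLOW(P) = {a, e}.
For P -> h e P a: FIRST(h e P a) = {h}, so it goes in M[P, t] for t ∈ {h}.
None of these place a production in M[P, $].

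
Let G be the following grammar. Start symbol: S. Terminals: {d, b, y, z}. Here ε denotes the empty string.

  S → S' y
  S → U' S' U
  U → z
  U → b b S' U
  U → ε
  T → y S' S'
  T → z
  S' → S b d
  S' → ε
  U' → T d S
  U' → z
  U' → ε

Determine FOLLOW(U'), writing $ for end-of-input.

{$, b, y, z}

FIRST(U) = {ε, b, z}
FIRST(T) = {y, z}
FIRST(U') = {ε, y, z}  (via T d S)
FIRST(S) = {ε, b, y, z}  (via S' y, U' S' U)
FIRST(S') = {ε, b, y, z}  (via S b d)
FOLLOW(S) includes $ since S is the start symbol.
FOLLOW(T): in U'→T d S, T is followed by d S with FIRST {d}. Thus FOLLOW(T) = {d}.
FOLLOW(S): in S'→S b d, S is followed by b d with FIRST {b}; in U'→T d S, the suffix after S is empty, so FOLLOW(S) ⊇ FOLLOW(U') = {$, b, y, z}. Thus FOLLOW(S) = {$, b, y, z}.
FOLLOW(U): in S→U' S' U, the suffix after U is empty, so FOLLOW(U) ⊇ FOLLOW(S) = {$, b, y, z}; in U→b b S' U, the suffix after U is empty (adds nothing new). Thus FOLLOW(U) = {$, b, y, z}.
FOLLOW(S'): in S→S' y, S' is followed by y with FIRST {y}; in S→U' S' U, S' is followed by U with FIRST {ε, b, z}; in S→U' S' U, the suffix after S' is nullable, so FOLLOW(S') ⊇ FOLLOW(S) = {$, b, y, z}; in U→b b S' U, S' is followed by U with FIRST {ε, b, z}; in U→b b S' U, the suffix after S' is nullable, so FOLLOW(S') ⊇ FOLLOW(U) = {$, b, y, z}; in T→y S' S' (occurrence 1), S' is followed by S' with FIRST {ε, b, y, z}; in T→y S' S' (occurrence 1), the suffix after S' is nullable, so FOLLOW(S') ⊇ FOLLOW(T) = {d}; in T→y S' S' (occurrence 2), the suffix after S' is empty, so FOLLOW(S') ⊇ FOLLOW(T) = {d}. Thus FOLLOW(S') = {$, b, d, y, z}.
FOLLOW(U'): in S→U' S' U, U' is followed by S' U with FIRST {ε, b, y, z}; in S→U' S' U, the suffix after U' is nullable, so FOLLOW(U') ⊇ FOLLOW(S) = {$, b, y, z}. Thus FOLLOW(U') = {$, b, y, z}.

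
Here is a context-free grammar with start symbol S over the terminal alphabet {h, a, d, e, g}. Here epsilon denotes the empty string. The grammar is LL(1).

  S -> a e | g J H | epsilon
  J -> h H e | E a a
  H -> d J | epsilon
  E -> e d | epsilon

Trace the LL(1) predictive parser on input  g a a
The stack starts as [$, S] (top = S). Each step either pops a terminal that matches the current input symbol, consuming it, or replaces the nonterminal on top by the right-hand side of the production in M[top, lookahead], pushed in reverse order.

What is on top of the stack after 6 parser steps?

H

     Stack      Input    Action
  1  $ S        g a a $  expand S -> g J H
  2  $ H J g    g a a $  match g
  3  $ H J      a a $    expand J -> E a a
  4  $ H a a E  a a $    expand E -> epsilon
  5  $ H a a    a a $    match a
  6  $ H a      a $      match a
Stack after step 6: $ H (top = H).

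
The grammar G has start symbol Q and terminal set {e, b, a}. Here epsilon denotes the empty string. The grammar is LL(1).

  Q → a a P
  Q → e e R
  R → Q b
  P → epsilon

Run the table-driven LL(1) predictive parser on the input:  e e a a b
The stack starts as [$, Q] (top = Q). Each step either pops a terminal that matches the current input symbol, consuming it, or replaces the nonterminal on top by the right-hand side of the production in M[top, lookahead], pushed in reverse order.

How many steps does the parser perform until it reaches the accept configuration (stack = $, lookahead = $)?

     Stack      Input        Action
  1  $ Q        e e a a b $  expand Q → e e R
  2  $ R e e    e e a a b $  match e
  3  $ R e      e a a b $    match e
  4  $ R        a a b $      expand R → Q b
  5  $ b Q      a a b $      expand Q → a a P
  6  $ b P a a  a a b $      match a
  7  $ b P a    a b $        match a
  8  $ b P      b $          expand P → epsilon
  9  $ b        b $          match b
Accept reached after 9 steps.

9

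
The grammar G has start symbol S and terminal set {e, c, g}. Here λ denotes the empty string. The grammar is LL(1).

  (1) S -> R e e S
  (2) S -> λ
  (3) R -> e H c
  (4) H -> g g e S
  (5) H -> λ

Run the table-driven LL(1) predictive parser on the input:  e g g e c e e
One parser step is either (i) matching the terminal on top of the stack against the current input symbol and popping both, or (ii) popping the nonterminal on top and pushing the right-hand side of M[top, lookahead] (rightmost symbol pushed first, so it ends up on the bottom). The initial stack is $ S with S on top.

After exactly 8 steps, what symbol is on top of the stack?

step 1: stack=$ S  input=e g g e c e e $  — expand S -> R e e S
step 2: stack=$ S e e R  input=e g g e c e e $  — expand R -> e H c
step 3: stack=$ S e e c H e  input=e g g e c e e $  — match e
step 4: stack=$ S e e c H  input=g g e c e e $  — expand H -> g g e S
step 5: stack=$ S e e c S e g g  input=g g e c e e $  — match g
step 6: stack=$ S e e c S e g  input=g e c e e $  — match g
step 7: stack=$ S e e c S e  input=e c e e $  — match e
step 8: stack=$ S e e c S  input=c e e $  — expand S -> λ
Stack after step 8: $ S e e c (top = c).

c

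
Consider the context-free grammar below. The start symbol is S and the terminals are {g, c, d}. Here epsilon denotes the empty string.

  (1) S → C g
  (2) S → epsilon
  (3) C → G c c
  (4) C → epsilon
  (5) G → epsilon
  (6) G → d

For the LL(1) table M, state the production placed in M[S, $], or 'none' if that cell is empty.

FIRST(G): from G→epsilon we get {epsilon}; from G→d we get {d}. So FIRST(G) = {epsilon, d}.
FIRST(C): from C→G c c we get {c, d}; from C→epsilon we get {epsilon}. So FIRST(C) = {epsilon, c, d}.
FIRST(S): from S→C g we get {c, d, g}; from S→epsilon we get {epsilon}. So FIRST(S) = {epsilon, c, d, g}.
FOLLOW(S) includes $ since S is the start symbol.
FOLLOW(S): S appears on no right-hand side. Thus FOLLOW(S) = {$}.
For S → C g: FIRST(C g) = {c, d, g}, so it goes in M[S, t] for t ∈ {c, d, g}.
For S → epsilon: FIRST(epsilon) = {epsilon}, so it goes in M[S, t] for t ∈ {}; since epsilon ∈ FIRST, also for every t ∈ FOLLOW(S) = {$}.

S → epsilon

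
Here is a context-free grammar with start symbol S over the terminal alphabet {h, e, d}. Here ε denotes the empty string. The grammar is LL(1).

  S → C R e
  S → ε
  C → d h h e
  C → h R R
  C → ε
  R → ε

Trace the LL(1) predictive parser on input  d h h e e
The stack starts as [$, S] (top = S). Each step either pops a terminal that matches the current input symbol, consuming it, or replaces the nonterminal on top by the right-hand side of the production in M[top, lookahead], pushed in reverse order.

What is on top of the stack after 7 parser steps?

step 1: stack=$ S  input=d h h e e $  — expand S → C R e
step 2: stack=$ e R C  input=d h h e e $  — expand C → d h h e
step 3: stack=$ e R e h h d  input=d h h e e $  — match d
step 4: stack=$ e R e h h  input=h h e e $  — match h
step 5: stack=$ e R e h  input=h e e $  — match h
step 6: stack=$ e R e  input=e e $  — match e
step 7: stack=$ e R  input=e $  — expand R → ε
Stack after step 7: $ e (top = e).

e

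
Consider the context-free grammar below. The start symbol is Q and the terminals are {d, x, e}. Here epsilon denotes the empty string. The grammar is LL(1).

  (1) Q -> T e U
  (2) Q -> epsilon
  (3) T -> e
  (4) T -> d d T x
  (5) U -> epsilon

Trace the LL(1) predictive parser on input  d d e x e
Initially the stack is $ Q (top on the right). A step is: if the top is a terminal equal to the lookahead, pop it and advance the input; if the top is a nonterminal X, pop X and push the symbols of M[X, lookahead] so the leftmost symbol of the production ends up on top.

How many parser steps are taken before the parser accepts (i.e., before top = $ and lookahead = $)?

     Stack          Input        Action
  1  $ Q            d d e x e $  expand Q -> T e U
  2  $ U e T        d d e x e $  expand T -> d d T x
  3  $ U e x T d d  d d e x e $  match d
  4  $ U e x T d    d e x e $    match d
  5  $ U e x T      e x e $      expand T -> e
  6  $ U e x e      e x e $      match e
  7  $ U e x        x e $        match x
  8  $ U e          e $          match e
  9  $ U            $            expand U -> epsilon
Accept reached after 9 steps.

9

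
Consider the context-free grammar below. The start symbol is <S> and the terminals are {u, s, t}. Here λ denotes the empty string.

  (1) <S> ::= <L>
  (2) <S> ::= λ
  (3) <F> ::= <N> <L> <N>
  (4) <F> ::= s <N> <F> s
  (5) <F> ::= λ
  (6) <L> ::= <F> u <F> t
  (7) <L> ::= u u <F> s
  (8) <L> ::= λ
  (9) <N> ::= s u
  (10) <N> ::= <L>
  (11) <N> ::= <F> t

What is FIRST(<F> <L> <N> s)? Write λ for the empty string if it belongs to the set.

FIRST(<S>): from <S>::=<L> we get {λ, s, t, u}; from <S>::=λ we get {λ}. So FIRST(<S>) = {λ, s, t, u}.
FIRST(<F>): from <F>::=<N> <L> <N> we get {λ, s, t, u}; from <F>::=s <N> <F> s we get {s}; from <F>::=λ we get {λ}. So FIRST(<F>) = {λ, s, t, u}.
FIRST(<L>): from <L>::=<F> u <F> t we get {s, t, u}; from <L>::=u u <F> s we get {u}; from <L>::=λ we get {λ}. So FIRST(<L>) = {λ, s, t, u}.
FIRST(<N>): from <N>::=s u we get {s}; from <N>::=<L> we get {λ, s, t, u}; from <N>::=<F> t we get {s, t, u}. So FIRST(<N>) = {λ, s, t, u}.
FIRST(<F> <L> <N> s): take FIRST of each symbol in turn, carrying on past any symbol whose FIRST contains λ; result {s, t, u}.

{s, t, u}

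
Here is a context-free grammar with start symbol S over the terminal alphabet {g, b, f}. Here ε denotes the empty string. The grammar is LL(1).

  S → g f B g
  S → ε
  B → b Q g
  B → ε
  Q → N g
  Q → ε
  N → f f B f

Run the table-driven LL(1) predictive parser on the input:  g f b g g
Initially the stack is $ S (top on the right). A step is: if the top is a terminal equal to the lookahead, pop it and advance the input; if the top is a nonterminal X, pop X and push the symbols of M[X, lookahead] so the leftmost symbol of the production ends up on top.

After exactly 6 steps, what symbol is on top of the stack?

g

step 1: stack=$ S  input=g f b g g $  — expand S → g f B g
step 2: stack=$ g B f g  input=g f b g g $  — match g
step 3: stack=$ g B f  input=f b g g $  — match f
step 4: stack=$ g B  input=b g g $  — expand B → b Q g
step 5: stack=$ g g Q b  input=b g g $  — match b
step 6: stack=$ g g Q  input=g g $  — expand Q → ε
Stack after step 6: $ g g (top = g).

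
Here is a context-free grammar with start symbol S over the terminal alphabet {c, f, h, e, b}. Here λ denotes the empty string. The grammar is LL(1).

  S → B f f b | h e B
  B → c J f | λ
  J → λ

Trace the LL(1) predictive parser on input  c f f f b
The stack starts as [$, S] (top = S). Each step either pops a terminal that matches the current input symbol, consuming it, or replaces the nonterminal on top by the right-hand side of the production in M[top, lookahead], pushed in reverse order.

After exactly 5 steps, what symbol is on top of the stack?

f

step 1: stack=$ S  input=c f f f b $  — expand S → B f f b
step 2: stack=$ b f f B  input=c f f f b $  — expand B → c J f
step 3: stack=$ b f f f J c  input=c f f f b $  — match c
step 4: stack=$ b f f f J  input=f f f b $  — expand J → λ
step 5: stack=$ b f f f  input=f f f b $  — match f
Stack after step 5: $ b f f (top = f).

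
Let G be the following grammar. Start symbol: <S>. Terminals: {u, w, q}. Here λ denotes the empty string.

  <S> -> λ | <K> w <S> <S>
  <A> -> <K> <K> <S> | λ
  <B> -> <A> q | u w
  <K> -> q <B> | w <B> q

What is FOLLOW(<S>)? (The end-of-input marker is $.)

{$, q, w}

FIRST(<K>): from <K>->q <B> we get {q}; from <K>->w <B> q we get {w}. So FIRST(<K>) = {q, w}.
FIRST(<S>): from <S>->λ we get {λ}; from <S>-><K> w <S> <S> we get {q, w}. So FIRST(<S>) = {λ, q, w}.
FIRST(<A>): from <A>-><K> <K> <S> we get {q, w}; from <A>->λ we get {λ}. So FIRST(<A>) = {λ, q, w}.
FIRST(<B>): from <B>-><A> q we get {q, w}; from <B>->u w we get {u}. So FIRST(<B>) = {q, u, w}.
FOLLOW(<S>) includes $ since <S> is the start symbol.
FOLLOW(<A>): in <B>-><A> q, <A> is followed by q with FIRST {q}. Thus FOLLOW(<A>) = {q}.
FOLLOW(<S>): in <S>-><K> w <S> <S> (occurrence 1), <S> is followed by <S> with FIRST {λ, q, w}; in <S>-><K> w <S> <S> (occurrence 1), the suffix after <S> is nullable (adds nothing new); in <S>-><K> w <S> <S> (occurrence 2), the suffix after <S> is empty (adds nothing new); in <A>-><K> <K> <S>, the suffix after <S> is empty, so FOLLOW(<S>) ⊇ FOLLOW(<A>) = {q}. Thus FOLLOW(<S>) = {$, q, w}.
FOLLOW(<K>): in <S>-><K> w <S> <S>, <K> is followed by w <S> <S> with FIRST {w}; in <A>-><K> <K> <S> (occurrence 1), <K> is followed by <K> <S> with FIRST {q, w}; in <A>-><K> <K> <S> (occurrence 2), <K> is followed by <S> with FIRST {λ, q, w}; in <A>-><K> <K> <S> (occurrence 2), the suffix after <K> is nullable, so FOLLOW(<K>) ⊇ FOLLOW(<A>) = {q}. Thus FOLLOW(<K>) = {q, w}.
FOLLOW(<B>): in <K>->q <B>, the suffix after <B> is empty, so FOLLOW(<B>) ⊇ FOLLOW(<K>) = {q, w}; in <K>->w <B> q, <B> is followed by q with FIRST {q}. Thus FOLLOW(<B>) = {q, w}.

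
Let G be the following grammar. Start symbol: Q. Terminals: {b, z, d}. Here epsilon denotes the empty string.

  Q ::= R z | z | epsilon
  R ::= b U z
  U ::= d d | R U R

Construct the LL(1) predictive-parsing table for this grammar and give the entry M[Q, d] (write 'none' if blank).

none

FIRST(R) = {b}
FIRST(Q) = {epsilon, b, z}  (via R z)
FIRST(U) = {b, d}  (via R U R)
FOLLOW(Q) includes $ since Q is the start symbol.
FOLLOW(Q): Q appears on no right-hand side. Thus FOLLOW(Q) = {$}.
For Q ::= R z: FIRST(R z) = {b}, so it goes in M[Q, t] for t ∈ {b}.
For Q ::= z: FIRST(z) = {z}, so it goes in M[Q, t] for t ∈ {z}.
For Q ::= epsilon: FIRST(epsilon) = {epsilon}, so it goes in M[Q, t] for t ∈ {}; since epsilon ∈ FIRST, also for every t ∈ FOLLOW(Q) = {$}.
None of these place a production in M[Q, d].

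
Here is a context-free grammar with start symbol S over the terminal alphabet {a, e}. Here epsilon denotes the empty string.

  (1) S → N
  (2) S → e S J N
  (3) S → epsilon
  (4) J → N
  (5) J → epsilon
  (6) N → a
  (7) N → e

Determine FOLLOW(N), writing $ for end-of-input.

{$, a, e}

FIRST(N) = {a, e}
FIRST(S) = {epsilon, a, e}  (via N)
FIRST(J) = {epsilon, a, e}  (via N)
FOLLOW(S) includes $ since S is the start symbol.
FOLLOW(S): in S→e S J N, S is followed by J N with FIRST {a, e}. Thus FOLLOW(S) = {$, a, e}.
FOLLOW(J): in S→e S J N, J is followed by N with FIRST {a, e}. Thus FOLLOW(J) = {a, e}.
FOLLOW(N): in S→N, the suffix after N is empty, so FOLLOW(N) ⊇ FOLLOW(S) = {$, a, e}; in S→e S J N, the suffix after N is empty, so FOLLOW(N) ⊇ FOLLOW(S) = {$, a, e}; in J→N, the suffix after N is empty, so FOLLOW(N) ⊇ FOLLOW(J) = {a, e}. Thus FOLLOW(N) = {$, a, e}.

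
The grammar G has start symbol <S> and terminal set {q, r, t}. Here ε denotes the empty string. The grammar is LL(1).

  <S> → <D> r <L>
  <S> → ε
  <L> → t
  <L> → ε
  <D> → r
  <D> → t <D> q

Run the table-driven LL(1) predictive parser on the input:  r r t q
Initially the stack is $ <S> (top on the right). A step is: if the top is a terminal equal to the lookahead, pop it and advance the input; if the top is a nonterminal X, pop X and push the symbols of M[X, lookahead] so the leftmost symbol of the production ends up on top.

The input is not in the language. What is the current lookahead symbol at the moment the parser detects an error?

     Stack        Input      Action
  1  $ <S>        r r t q $  expand <S> → <D> r <L>
  2  $ <L> r <D>  r r t q $  expand <D> → r
  3  $ <L> r r    r r t q $  match r
  4  $ <L> r      r t q $    match r
  5  $ <L>        t q $      expand <L> → t
  6  $ t          t q $      match t
  7  $            q $        error: stack empty but input remains

q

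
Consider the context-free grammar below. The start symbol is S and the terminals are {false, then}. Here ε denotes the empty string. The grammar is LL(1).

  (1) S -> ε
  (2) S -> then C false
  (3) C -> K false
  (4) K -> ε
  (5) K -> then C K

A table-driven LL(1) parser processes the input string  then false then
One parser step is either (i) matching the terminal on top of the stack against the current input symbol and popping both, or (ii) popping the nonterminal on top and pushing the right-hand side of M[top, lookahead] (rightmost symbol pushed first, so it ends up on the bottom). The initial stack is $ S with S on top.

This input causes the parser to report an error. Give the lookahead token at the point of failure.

step 1: stack=$ S  input=then false then $  — expand S -> then C false
step 2: stack=$ false C then  input=then false then $  — match then
step 3: stack=$ false C  input=false then $  — expand C -> K false
step 4: stack=$ false false K  input=false then $  — expand K -> ε
step 5: stack=$ false false  input=false then $  — match false
step 6: stack=$ false  input=then $  — error: top is terminal false but lookahead is then

then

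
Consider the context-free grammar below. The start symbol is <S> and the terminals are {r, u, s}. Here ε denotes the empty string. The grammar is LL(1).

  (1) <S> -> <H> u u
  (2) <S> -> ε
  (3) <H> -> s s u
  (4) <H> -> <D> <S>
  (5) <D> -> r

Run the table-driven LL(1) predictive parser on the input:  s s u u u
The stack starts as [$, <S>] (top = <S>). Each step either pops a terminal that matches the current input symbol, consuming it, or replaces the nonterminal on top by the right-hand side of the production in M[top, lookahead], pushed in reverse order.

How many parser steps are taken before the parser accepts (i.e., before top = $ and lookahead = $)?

7

     Stack        Input        Action
  1  $ <S>        s s u u u $  expand <S> -> <H> u u
  2  $ u u <H>    s s u u u $  expand <H> -> s s u
  3  $ u u u s s  s s u u u $  match s
  4  $ u u u s    s u u u $    match s
  5  $ u u u      u u u $      match u
  6  $ u u        u u $        match u
  7  $ u          u $          match u
Accept reached after 7 steps.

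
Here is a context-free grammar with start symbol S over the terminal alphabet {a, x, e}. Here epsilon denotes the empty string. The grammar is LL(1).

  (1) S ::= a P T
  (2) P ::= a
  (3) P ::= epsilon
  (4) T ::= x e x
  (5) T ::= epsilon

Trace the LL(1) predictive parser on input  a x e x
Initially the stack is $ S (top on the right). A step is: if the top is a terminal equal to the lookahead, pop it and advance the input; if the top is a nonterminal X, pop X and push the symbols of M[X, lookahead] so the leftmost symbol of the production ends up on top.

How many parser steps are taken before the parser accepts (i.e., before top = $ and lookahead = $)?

7

step 1: stack=$ S  input=a x e x $  — expand S ::= a P T
step 2: stack=$ T P a  input=a x e x $  — match a
step 3: stack=$ T P  input=x e x $  — expand P ::= epsilon
step 4: stack=$ T  input=x e x $  — expand T ::= x e x
step 5: stack=$ x e x  input=x e x $  — match x
step 6: stack=$ x e  input=e x $  — match e
step 7: stack=$ x  input=x $  — match x
Accept reached after 7 steps.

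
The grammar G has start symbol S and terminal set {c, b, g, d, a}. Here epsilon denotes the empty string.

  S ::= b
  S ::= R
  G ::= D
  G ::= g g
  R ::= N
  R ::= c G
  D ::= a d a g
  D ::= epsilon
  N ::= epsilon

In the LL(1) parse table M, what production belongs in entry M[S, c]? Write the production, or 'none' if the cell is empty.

S ::= R

FIRST(D): from D::=a d a g we get {a}; from D::=epsilon we get {epsilon}. So FIRST(D) = {epsilon, a}.
FIRST(N): from N::=epsilon we get {epsilon}. So FIRST(N) = {epsilon}.
FIRST(G): from G::=D we get {epsilon, a}; from G::=g g we get {g}. So FIRST(G) = {epsilon, a, g}.
FIRST(R): from R::=N we get {epsilon}; from R::=c G we get {c}. So FIRST(R) = {epsilon, c}.
FIRST(S): from S::=b we get {b}; from S::=R we get {epsilon, c}. So FIRST(S) = {epsilon, b, c}.
FOLLOW(S) includes $ since S is the start symbol.
FOLLOW(S): S appears on no right-hand side. Thus FOLLOW(S) = {$}.
For S ::= b: FIRST(b) = {b}, so it goes in M[S, t] for t ∈ {b}.
For S ::= R: FIRST(R) = {epsilon, c}, so it goes in M[S, t] for t ∈ {c}; since epsilon ∈ FIRST, also for every t ∈ FOLLOW(S) = {$}.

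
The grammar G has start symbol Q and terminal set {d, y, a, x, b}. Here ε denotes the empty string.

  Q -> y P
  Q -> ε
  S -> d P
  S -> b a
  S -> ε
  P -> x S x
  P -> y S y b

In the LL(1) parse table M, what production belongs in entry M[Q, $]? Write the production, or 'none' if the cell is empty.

Q -> ε

FIRST(Q) = {ε, y}
FIRST(S) = {ε, b, d}
FIRST(P) = {x, y}
FOLLOW(Q) includes $ since Q is the start symbol.
FOLLOW(Q): Q appears on no right-hand side. Thus FOLLOW(Q) = {$}.
For Q -> y P: FIRST(y P) = {y}, so it goes in M[Q, t] for t ∈ {y}.
For Q -> ε: FIRST(ε) = {ε}, so it goes in M[Q, t] for t ∈ {}; since ε ∈ FIRST, also for every t ∈ FOLLOW(Q) = {$}.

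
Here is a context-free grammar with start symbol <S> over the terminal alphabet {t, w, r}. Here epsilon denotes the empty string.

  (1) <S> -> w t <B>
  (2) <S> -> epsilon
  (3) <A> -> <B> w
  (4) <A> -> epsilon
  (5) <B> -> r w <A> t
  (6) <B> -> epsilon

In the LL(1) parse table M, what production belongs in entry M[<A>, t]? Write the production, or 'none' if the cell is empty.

<A> -> epsilon

FIRST(<S>): from <S>->w t <B> we get {w}; from <S>->epsilon we get {epsilon}. So FIRST(<S>) = {epsilon, w}.
FIRST(<B>): from <B>->r w <A> t we get {r}; from <B>->epsilon we get {epsilon}. So FIRST(<B>) = {epsilon, r}.
FIRST(<A>): from <A>-><B> w we get {r, w}; from <A>->epsilon we get {epsilon}. So FIRST(<A>) = {epsilon, r, w}.
FOLLOW(<S>) includes $ since <S> is the start symbol.
FOLLOW(<A>): in <B>->r w <A> t, <A> is followed by t with FIRST {t}. Thus FOLLOW(<A>) = {t}.
For <A> -> <B> w: FIRST(<B> w) = {r, w}, so it goes in M[<A>, t] for t ∈ {r, w}.
For <A> -> epsilon: FIRST(epsilon) = {epsilon}, so it goes in M[<A>, t] for t ∈ {}; since epsilon ∈ FIRST, also for every t ∈ FOLLOW(<A>) = {t}.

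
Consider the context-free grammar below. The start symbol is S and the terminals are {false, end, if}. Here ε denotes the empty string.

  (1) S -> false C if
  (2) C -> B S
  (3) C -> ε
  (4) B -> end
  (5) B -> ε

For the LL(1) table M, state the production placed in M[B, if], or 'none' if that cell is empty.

FIRST(S): from S->false C if we get {false}. So FIRST(S) = {false}.
FIRST(B): from B->end we get {end}; from B->ε we get {ε}. So FIRST(B) = {ε, end}.
FIRST(C): from C->B S we get {end, false}; from C->ε we get {ε}. So FIRST(C) = {ε, end, false}.
FOLLOW(S) includes $ since S is the start symbol.
FOLLOW(B): in C->B S, B is followed by S with FIRST {false}. Thus FOLLOW(B) = {false}.
For B -> end: FIRST(end) = {end}, so it goes in M[B, t] for t ∈ {end}.
For B -> ε: FIRST(ε) = {ε}, so it goes in M[B, t] for t ∈ {}; since ε ∈ FIRST, also for every t ∈ FOLLOW(B) = {false}.
None of these place a production in M[B, if].

none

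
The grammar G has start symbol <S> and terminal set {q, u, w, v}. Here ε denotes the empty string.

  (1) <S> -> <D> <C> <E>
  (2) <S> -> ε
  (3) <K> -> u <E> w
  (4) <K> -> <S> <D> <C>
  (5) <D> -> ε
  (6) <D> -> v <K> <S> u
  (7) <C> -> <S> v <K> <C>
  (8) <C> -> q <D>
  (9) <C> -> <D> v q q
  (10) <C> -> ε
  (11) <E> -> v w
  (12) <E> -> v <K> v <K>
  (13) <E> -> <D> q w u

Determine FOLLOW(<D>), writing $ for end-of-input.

{$, q, u, v, w}

FIRST(<D>) = {ε, v}
FIRST(<E>) = {q, v}  (via <D> q w u)
FIRST(<S>) = {ε, q, v}  (via <D> <C> <E>)
FIRST(<C>) = {ε, q, v}  (via <S> v <K> <C>, <D> v q q)
FIRST(<K>) = {ε, q, u, v}  (via <S> <D> <C>)
FOLLOW(<S>) includes $ since <S> is the start symbol.
FOLLOW(<S>): in <K>-><S> <D> <C>, <S> is followed by <D> <C> with FIRST {ε, q, v}; in <K>-><S> <D> <C>, the suffix after <S> is nullable, so FOLLOW(<S>) ⊇ FOLLOW(<K>) = {$, q, u, v, w}; in <D>->v <K> <S> u, <S> is followed by u with FIRST {u}; in <C>-><S> v <K> <C>, <S> is followed by v <K> <C> with FIRST {v}. Thus FOLLOW(<S>) = {$, q, u, v, w}.
FOLLOW(<E>): in <S>-><D> <C> <E>, the suffix after <E> is empty, so FOLLOW(<E>) ⊇ FOLLOW(<S>) = {$, q, u, v, w}; in <K>->u <E> w, <E> is followed by w with FIRST {w}. Thus FOLLOW(<E>) = {$, q, u, v, w}.
FOLLOW(<K>): in <D>->v <K> <S> u, <K> is followed by <S> u with FIRST {q, u, v}; in <C>-><S> v <K> <C>, <K> is followed by <C> with FIRST {ε, q, v}; in <C>-><S> v <K> <C>, the suffix after <K> is nullable, so FOLLOW(<K>) ⊇ FOLLOW(<C>) = {$, q, u, v, w}; in <E>->v <K> v <K> (occurrence 1), <K> is followed by v <K> with FIRST {v}; in <E>->v <K> v <K> (occurrence 2), the suffix after <K> is empty, so FOLLOW(<K>) ⊇ FOLLOW(<E>) = {$, q, u, v, w}. Thus FOLLOW(<K>) = {$, q, u, v, w}.
FOLLOW(<C>): in <S>-><D> <C> <E>, <C> is followed by <E> with FIRST {q, v}; in <K>-><S> <D> <C>, the suffix after <C> is empty, so FOLLOW(<C>) ⊇ FOLLOW(<K>) = {$, q, u, v, w}; in <C>-><S> v <K> <C>, the suffix after <C> is empty (adds nothing new). Thus FOLLOW(<C>) = {$, q, u, v, w}.
FOLLOW(<D>): in <S>-><D> <C> <E>, <D> is followed by <C> <E> with FIRST {q, v}; in <K>-><S> <D> <C>, <D> is followed by <C> with FIRST {ε, q, v}; in <K>-><S> <D> <C>, the suffix after <D> is nullable, so FOLLOW(<D>) ⊇ FOLLOW(<K>) = {$, q, u, v, w}; in <C>->q <D>, the suffix after <D> is empty, so FOLLOW(<D>) ⊇ FOLLOW(<C>) = {$, q, u, v, w}; in <C>-><D> v q q, <D> is followed by v q q with FIRST {v}; in <E>-><D> q w u, <D> is followed by q w u with FIRST {q}. Thus FOLLOW(<D>) = {$, q, u, v, w}.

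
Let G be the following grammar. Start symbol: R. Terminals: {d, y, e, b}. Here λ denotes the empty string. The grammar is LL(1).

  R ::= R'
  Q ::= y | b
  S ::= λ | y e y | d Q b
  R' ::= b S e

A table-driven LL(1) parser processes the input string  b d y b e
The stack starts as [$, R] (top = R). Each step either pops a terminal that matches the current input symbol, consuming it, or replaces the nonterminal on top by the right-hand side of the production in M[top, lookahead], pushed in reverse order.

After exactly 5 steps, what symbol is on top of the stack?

Q

     Stack      Input        Action
  1  $ R        b d y b e $  expand R ::= R'
  2  $ R'       b d y b e $  expand R' ::= b S e
  3  $ e S b    b d y b e $  match b
  4  $ e S      d y b e $    expand S ::= d Q b
  5  $ e b Q d  d y b e $    match d
Stack after step 5: $ e b Q (top = Q).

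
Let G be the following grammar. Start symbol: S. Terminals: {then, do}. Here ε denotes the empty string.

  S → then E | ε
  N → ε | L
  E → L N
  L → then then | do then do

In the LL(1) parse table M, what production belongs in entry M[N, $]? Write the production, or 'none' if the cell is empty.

N → ε

FIRST(S): from S→then E we get {then}; from S→ε we get {ε}. So FIRST(S) = {ε, then}.
FIRST(L): from L→then then we get {then}; from L→do then do we get {do}. So FIRST(L) = {do, then}.
FIRST(N): from N→ε we get {ε}; from N→L we get {do, then}. So FIRST(N) = {ε, do, then}.
FIRST(E): from E→L N we get {do, then}. So FIRST(E) = {do, then}.
FOLLOW(S) includes $ since S is the start symbol.
FOLLOW(E): in S→then E, the suffix after E is empty, so FOLLOW(E) ⊇ FOLLOW(S) = {$}. Thus FOLLOW(E) = {$}.
FOLLOW(N): in E→L N, the suffix after N is empty, so FOLLOW(N) ⊇ FOLLOW(E) = {$}. Thus FOLLOW(N) = {$}.
For N → ε: FIRST(ε) = {ε}, so it goes in M[N, t] for t ∈ {}; since ε ∈ FIRST, also for every t ∈ FOLLOW(N) = {$}.
For N → L: FIRST(L) = {do, then}, so it goes in M[N, t] for t ∈ {do, then}.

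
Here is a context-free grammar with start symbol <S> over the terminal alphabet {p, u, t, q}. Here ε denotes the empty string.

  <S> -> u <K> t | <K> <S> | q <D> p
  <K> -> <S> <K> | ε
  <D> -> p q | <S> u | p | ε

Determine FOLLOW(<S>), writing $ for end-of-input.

FIRST(<S>) = {q, u}  (via <K> <S>)
FIRST(<K>) = {ε, q, u}  (via <S> <K>)
FIRST(<D>) = {ε, p, q, u}  (via <S> u)
FOLLOW(<S>) includes $ since <S> is the start symbol.
FOLLOW(<K>): in <S>->u <K> t, <K> is followed by t with FIRST {t}; in <S>-><K> <S>, <K> is followed by <S> with FIRST {q, u}; in <K>-><S> <K>, the suffix after <K> is empty (adds nothing new). Thus FOLLOW(<K>) = {q, t, u}.
FOLLOW(<S>): in <S>-><K> <S>, the suffix after <S> is empty (adds nothing new); in <K>-><S> <K>, <S> is followed by <K> with FIRST {ε, q, u}; in <K>-><S> <K>, the suffix after <S> is nullable, so FOLLOW(<S>) ⊇ FOLLOW(<K>) = {q, t, u}; in <D>-><S> u, <S> is followed by u with FIRST {u}. Thus FOLLOW(<S>) = {$, q, t, u}.
FOLLOW(<D>): in <S>->q <D> p, <D> is followed by p with FIRST {p}. Thus FOLLOW(<D>) = {p}.

{$, q, t, u}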